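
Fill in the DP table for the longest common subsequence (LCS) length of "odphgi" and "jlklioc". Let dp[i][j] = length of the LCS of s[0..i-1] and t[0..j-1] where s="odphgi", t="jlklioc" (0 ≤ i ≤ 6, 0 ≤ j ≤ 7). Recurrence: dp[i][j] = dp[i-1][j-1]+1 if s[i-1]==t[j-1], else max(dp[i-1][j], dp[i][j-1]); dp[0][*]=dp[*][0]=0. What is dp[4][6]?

   ''  j  l  k  l  i  o  c
''  0  0  0  0  0  0  0  0
 o  0  0  0  0  0  0  1  1
 d  0  0  0  0  0  0  1  1
 p  0  0  0  0  0  0  1  1
 h  0  0  0  0  0  0  1  1
 g  0  0  0  0  0  0  1  1
 i  0  0  0  0  0  1  1  1

1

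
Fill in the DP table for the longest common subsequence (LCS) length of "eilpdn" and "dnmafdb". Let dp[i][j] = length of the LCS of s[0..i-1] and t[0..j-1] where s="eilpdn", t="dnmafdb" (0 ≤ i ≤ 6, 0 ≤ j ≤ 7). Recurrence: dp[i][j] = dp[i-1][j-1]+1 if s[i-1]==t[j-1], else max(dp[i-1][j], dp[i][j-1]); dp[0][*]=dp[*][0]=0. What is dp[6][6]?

   ''  d  n  m  a  f  d  b
''  0  0  0  0  0  0  0  0
 e  0  0  0  0  0  0  0  0
 i  0  0  0  0  0  0  0  0
 l  0  0  0  0  0  0  0  0
 p  0  0  0  0  0  0  0  0
 d  0  1  1  1  1  1  1  1
 n  0  1  2  2  2  2  2  2

2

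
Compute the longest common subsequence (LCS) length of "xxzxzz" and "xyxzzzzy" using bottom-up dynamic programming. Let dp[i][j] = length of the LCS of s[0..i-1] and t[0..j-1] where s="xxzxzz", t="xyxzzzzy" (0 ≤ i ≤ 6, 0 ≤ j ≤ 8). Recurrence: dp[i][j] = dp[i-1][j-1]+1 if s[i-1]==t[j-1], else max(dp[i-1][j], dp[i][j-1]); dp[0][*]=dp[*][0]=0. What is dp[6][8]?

5

   ''  x  y  x  z  z  z  z  y
''  0  0  0  0  0  0  0  0  0
 x  0  1  1  1  1  1  1  1  1
 x  0  1  1  2  2  2  2  2  2
 z  0  1  1  2  3  3  3  3  3
 x  0  1  1  2  3  3  3  3  3
 z  0  1  1  2  3  4  4  4  4
 z  0  1  1  2  3  4  5  5  5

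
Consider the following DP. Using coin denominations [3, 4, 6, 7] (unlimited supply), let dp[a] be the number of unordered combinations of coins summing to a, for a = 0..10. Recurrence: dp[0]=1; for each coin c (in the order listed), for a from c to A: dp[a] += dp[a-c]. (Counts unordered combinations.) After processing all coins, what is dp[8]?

1

after  coin     0     1     2     3     4     5     6     7     8     9    10
          3     1     0     0     1     0     0     1     0     0     1     0
          4     1     0     0     1     1     0     1     1     1     1     1
          6     1     0     0     1     1     0     2     1     1     2     2
          7     1     0     0     1     1     0     2     2     1     2     3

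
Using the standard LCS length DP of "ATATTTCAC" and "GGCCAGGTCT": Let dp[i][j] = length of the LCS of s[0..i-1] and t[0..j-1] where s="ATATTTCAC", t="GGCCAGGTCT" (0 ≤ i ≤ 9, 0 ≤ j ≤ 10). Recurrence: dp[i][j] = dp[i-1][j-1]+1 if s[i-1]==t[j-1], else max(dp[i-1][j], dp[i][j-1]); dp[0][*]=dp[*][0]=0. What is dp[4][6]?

   ''  G  G  C  C  A  G  G  T  C  T
''  0  0  0  0  0  0  0  0  0  0  0
 A  0  0  0  0  0  1  1  1  1  1  1
 T  0  0  0  0  0  1  1  1  2  2  2
 A  0  0  0  0  0  1  1  1  2  2  2
 T  0  0  0  0  0  1  1  1  2  2  3
 T  0  0  0  0  0  1  1  1  2  2  3
 T  0  0  0  0  0  1  1  1  2  2  3
 C  0  0  0  1  1  1  1  1  2  3  3
 A  0  0  0  1  1  2  2  2  2  3  3
 C  0  0  0  1  2  2  2  2  2  3  3

1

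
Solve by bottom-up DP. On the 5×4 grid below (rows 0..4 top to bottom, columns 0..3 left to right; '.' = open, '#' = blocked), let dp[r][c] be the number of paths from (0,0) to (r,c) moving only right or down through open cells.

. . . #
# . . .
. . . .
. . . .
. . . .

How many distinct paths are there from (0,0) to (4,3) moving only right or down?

r\c   0   1   2   3
  0   1   1   1   0
  1   0   1   2   2
  2   0   1   3   5
  3   0   1   4   9
  4   0   1   5  14

14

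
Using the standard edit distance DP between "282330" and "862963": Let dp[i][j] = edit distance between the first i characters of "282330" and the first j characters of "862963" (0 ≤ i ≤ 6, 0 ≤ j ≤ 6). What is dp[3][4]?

   ''  8  6  2  9  6  3
''  0  1  2  3  4  5  6
 2  1  1  2  2  3  4  5
 8  2  1  2  3  3  4  5
 2  3  2  2  2  3  4  5
 3  4  3  3  3  3  4  4
 3  5  4  4  4  4  4  4
 0  6  5  5  5  5  5  5

3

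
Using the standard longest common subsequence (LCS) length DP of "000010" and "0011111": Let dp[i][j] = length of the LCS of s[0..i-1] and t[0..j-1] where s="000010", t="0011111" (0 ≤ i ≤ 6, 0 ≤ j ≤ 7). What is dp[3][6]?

2

   ''  0  0  1  1  1  1  1
''  0  0  0  0  0  0  0  0
 0  0  1  1  1  1  1  1  1
 0  0  1  2  2  2  2  2  2
 0  0  1  2  2  2  2  2  2
 0  0  1  2  2  2  2  2  2
 1  0  1  2  3  3  3  3  3
 0  0  1  2  3  3  3  3  3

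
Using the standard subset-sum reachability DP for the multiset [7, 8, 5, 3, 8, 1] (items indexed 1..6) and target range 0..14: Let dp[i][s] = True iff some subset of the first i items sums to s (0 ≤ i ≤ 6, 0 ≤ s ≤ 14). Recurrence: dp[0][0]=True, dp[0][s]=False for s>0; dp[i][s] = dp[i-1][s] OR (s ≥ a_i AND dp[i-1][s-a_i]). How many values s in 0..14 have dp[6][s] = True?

14

i\s   0   1   2   3   4   5   6   7   8   9  10  11  12  13  14
  0   T   F   F   F   F   F   F   F   F   F   F   F   F   F   F
  1   T   F   F   F   F   F   F   T   F   F   F   F   F   F   F
  2   T   F   F   F   F   F   F   T   T   F   F   F   F   F   F
  3   T   F   F   F   F   T   F   T   T   F   F   F   T   T   F
  4   T   F   F   T   F   T   F   T   T   F   T   T   T   T   F
  5   T   F   F   T   F   T   F   T   T   F   T   T   T   T   F
  6   T   T   F   T   T   T   T   T   T   T   T   T   T   T   T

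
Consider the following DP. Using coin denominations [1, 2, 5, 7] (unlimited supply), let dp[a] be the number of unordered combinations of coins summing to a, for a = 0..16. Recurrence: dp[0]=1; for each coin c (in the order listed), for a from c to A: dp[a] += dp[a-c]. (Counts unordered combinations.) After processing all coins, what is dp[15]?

after  coin     0     1     2     3     4     5     6     7     8     9    10    11    12    13    14    15    16
          1     1     1     1     1     1     1     1     1     1     1     1     1     1     1     1     1     1
          2     1     1     2     2     3     3     4     4     5     5     6     6     7     7     8     8     9
          5     1     1     2     2     3     4     5     6     7     8    10    11    13    14    16    18    20
          7     1     1     2     2     3     4     5     7     8    10    12    14    17    19    23    26    30

26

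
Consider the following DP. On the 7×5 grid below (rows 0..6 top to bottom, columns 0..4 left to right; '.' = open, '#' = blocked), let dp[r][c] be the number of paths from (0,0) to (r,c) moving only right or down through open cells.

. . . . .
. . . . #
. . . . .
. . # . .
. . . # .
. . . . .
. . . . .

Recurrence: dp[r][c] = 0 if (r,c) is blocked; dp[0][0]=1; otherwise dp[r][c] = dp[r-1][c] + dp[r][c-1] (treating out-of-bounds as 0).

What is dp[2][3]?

10

r\c   0   1   2   3   4
  0   1   1   1   1   1
  1   1   2   3   4   0
  2   1   3   6  10  10
  3   1   4   0  10  20
  4   1   5   5   0  20
  5   1   6  11  11  31
  6   1   7  18  29  60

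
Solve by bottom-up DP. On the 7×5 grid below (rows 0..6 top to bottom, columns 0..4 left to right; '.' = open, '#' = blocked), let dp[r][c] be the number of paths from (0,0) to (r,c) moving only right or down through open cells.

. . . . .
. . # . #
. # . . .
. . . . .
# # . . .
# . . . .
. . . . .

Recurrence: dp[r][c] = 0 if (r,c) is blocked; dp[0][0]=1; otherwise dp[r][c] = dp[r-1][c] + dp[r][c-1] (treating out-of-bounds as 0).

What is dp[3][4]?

3

r\c   0   1   2   3   4
  0   1   1   1   1   1
  1   1   2   0   1   0
  2   1   0   0   1   1
  3   1   1   1   2   3
  4   0   0   1   3   6
  5   0   0   1   4  10
  6   0   0   1   5  15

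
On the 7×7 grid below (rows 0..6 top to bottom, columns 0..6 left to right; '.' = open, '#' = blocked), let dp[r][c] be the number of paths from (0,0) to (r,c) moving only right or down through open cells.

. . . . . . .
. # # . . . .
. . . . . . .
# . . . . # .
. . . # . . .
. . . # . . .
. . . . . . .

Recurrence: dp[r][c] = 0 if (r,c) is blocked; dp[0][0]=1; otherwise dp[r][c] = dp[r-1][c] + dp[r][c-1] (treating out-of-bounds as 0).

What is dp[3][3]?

4

r\c   0   1   2   3   4   5   6
  0   1   1   1   1   1   1   1
  1   1   0   0   1   2   3   4
  2   1   1   1   2   4   7  11
  3   0   1   2   4   8   0  11
  4   0   1   3   0   8   8  19
  5   0   1   4   0   8  16  35
  6   0   1   5   5  13  29  64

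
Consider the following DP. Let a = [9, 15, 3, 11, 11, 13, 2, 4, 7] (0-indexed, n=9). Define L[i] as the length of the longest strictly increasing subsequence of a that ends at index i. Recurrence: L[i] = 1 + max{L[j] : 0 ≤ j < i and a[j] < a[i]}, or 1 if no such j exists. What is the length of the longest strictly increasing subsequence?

3

   i    0    1    2    3    4    5    6    7    8
a[i]    9   15    3   11   11   13    2    4    7
L[i]    1    2    1    2    2    3    1    2    3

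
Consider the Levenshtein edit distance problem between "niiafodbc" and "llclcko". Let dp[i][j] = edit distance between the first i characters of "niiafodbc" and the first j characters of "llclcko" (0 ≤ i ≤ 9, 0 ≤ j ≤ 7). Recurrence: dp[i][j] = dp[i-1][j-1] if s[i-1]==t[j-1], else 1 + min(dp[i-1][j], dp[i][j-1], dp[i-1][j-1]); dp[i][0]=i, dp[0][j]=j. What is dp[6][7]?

6

   ''  l  l  c  l  c  k  o
''  0  1  2  3  4  5  6  7
 n  1  1  2  3  4  5  6  7
 i  2  2  2  3  4  5  6  7
 i  3  3  3  3  4  5  6  7
 a  4  4  4  4  4  5  6  7
 f  5  5  5  5  5  5  6  7
 o  6  6  6  6  6  6  6  6
 d  7  7  7  7  7  7  7  7
 b  8  8  8  8  8  8  8  8
 c  9  9  9  8  9  8  9  9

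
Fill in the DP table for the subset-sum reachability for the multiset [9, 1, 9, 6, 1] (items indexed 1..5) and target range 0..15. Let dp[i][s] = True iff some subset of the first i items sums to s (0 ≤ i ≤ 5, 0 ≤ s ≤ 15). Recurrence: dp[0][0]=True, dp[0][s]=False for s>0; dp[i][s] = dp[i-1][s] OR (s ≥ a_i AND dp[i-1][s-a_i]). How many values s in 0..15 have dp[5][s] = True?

10

i\s   0   1   2   3   4   5   6   7   8   9  10  11  12  13  14  15
  0   T   F   F   F   F   F   F   F   F   F   F   F   F   F   F   F
  1   T   F   F   F   F   F   F   F   F   T   F   F   F   F   F   F
  2   T   T   F   F   F   F   F   F   F   T   T   F   F   F   F   F
  3   T   T   F   F   F   F   F   F   F   T   T   F   F   F   F   F
  4   T   T   F   F   F   F   T   T   F   T   T   F   F   F   F   T
  5   T   T   T   F   F   F   T   T   T   T   T   T   F   F   F   T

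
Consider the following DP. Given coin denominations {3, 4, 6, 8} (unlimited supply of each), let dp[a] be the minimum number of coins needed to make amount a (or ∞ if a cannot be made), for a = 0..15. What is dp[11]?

 a  0  1  2  3  4  5  6  7  8  9 10 11 12 13 14 15
dp  0  -  -  1  1  -  1  2  1  2  2  2  2  3  2  3
(- denotes ∞ / unreachable)

2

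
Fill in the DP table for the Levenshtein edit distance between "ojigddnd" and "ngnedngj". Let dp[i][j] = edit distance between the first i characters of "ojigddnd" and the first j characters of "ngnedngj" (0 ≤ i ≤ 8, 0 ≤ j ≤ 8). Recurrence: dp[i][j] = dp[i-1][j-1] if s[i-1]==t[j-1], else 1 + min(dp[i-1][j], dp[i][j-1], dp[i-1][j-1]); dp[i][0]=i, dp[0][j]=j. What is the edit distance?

7

   ''  n  g  n  e  d  n  g  j
''  0  1  2  3  4  5  6  7  8
 o  1  1  2  3  4  5  6  7  8
 j  2  2  2  3  4  5  6  7  7
 i  3  3  3  3  4  5  6  7  8
 g  4  4  3  4  4  5  6  6  7
 d  5  5  4  4  5  4  5  6  7
 d  6  6  5  5  5  5  5  6  7
 n  7  6  6  5  6  6  5  6  7
 d  8  7  7  6  6  6  6  6  7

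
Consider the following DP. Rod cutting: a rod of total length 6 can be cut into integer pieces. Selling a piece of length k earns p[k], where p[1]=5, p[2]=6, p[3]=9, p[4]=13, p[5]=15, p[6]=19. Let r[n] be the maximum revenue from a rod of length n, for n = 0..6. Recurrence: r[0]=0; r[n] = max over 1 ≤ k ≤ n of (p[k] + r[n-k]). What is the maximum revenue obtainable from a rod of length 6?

30

   n    0    1    2    3    4    5    6
r[n]    0    5   10   15   20   25   30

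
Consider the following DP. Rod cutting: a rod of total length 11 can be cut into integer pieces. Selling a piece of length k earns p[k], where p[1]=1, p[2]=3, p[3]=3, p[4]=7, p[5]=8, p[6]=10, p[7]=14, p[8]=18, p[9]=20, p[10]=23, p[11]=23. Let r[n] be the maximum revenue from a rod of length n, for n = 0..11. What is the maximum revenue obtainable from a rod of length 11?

24

   n    0    1    2    3    4    5    6    7    8    9   10   11
r[n]    0    1    3    4    7    8   10   14   18   20   23   24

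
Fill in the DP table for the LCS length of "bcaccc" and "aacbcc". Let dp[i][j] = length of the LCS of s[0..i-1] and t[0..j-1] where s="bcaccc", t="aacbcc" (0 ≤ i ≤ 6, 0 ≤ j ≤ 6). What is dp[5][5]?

   ''  a  a  c  b  c  c
''  0  0  0  0  0  0  0
 b  0  0  0  0  1  1  1
 c  0  0  0  1  1  2  2
 a  0  1  1  1  1  2  2
 c  0  1  1  2  2  2  3
 c  0  1  1  2  2  3  3
 c  0  1  1  2  2  3  4

3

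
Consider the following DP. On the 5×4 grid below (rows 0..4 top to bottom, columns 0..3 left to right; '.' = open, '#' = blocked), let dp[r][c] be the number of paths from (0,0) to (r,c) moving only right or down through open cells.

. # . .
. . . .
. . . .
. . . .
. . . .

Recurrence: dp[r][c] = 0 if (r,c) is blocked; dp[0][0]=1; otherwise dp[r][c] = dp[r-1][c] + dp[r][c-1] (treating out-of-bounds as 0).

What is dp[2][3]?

4

r\c   0   1   2   3
  0   1   0   0   0
  1   1   1   1   1
  2   1   2   3   4
  3   1   3   6  10
  4   1   4  10  20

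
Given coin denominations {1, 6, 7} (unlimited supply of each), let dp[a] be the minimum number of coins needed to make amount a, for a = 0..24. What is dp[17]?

5

 a  0  1  2  3  4  5  6  7  8  9 10 11 12 13 14 15 16 17 18 19 20 21 22 23 24
dp  0  1  2  3  4  5  1  1  2  3  4  5  2  2  2  3  4  5  3  3  3  3  4  5  4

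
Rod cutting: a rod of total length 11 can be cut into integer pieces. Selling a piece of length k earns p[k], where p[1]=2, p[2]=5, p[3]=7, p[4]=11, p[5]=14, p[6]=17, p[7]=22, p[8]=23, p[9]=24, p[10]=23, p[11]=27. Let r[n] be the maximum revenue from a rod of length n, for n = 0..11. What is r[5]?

14

   n    0    1    2    3    4    5    6    7    8    9   10   11
r[n]    0    2    5    7   11   14   17   22   24   27   29   33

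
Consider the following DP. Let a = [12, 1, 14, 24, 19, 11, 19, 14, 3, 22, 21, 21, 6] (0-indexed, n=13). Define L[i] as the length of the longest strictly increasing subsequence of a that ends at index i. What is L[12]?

   i    0    1    2    3    4    5    6    7    8    9   10   11   12
a[i]   12    1   14   24   19   11   19   14    3   22   21   21    6
L[i]    1    1    2    3    3    2    3    3    2    4    4    4    3

3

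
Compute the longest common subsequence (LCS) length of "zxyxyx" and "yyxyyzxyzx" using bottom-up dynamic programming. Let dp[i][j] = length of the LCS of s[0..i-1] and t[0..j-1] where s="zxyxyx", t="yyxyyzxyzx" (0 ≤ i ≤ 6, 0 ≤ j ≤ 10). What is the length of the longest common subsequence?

   ''  y  y  x  y  y  z  x  y  z  x
''  0  0  0  0  0  0  0  0  0  0  0
 z  0  0  0  0  0  0  1  1  1  1  1
 x  0  0  0  1  1  1  1  2  2  2  2
 y  0  1  1  1  2  2  2  2  3  3  3
 x  0  1  1  2  2  2  2  3  3  3  4
 y  0  1  2  2  3  3  3  3  4  4  4
 x  0  1  2  3  3  3  3  4  4  4  5

5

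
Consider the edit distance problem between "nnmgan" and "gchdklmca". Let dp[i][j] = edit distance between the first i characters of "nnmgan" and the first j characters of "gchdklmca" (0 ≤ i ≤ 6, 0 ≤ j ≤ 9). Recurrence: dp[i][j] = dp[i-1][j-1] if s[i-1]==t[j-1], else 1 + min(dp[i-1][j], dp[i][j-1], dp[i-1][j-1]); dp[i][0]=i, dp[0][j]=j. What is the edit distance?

   ''  g  c  h  d  k  l  m  c  a
''  0  1  2  3  4  5  6  7  8  9
 n  1  1  2  3  4  5  6  7  8  9
 n  2  2  2  3  4  5  6  7  8  9
 m  3  3  3  3  4  5  6  6  7  8
 g  4  3  4  4  4  5  6  7  7  8
 a  5  4  4  5  5  5  6  7  8  7
 n  6  5  5  5  6  6  6  7  8  8

8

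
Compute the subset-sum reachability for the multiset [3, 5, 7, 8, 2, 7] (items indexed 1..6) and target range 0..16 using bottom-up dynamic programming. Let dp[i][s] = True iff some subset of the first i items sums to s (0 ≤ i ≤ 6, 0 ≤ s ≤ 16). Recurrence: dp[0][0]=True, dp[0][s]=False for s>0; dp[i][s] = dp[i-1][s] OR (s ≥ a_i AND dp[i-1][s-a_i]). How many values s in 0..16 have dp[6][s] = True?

i\s   0   1   2   3   4   5   6   7   8   9  10  11  12  13  14  15  16
  0   T   F   F   F   F   F   F   F   F   F   F   F   F   F   F   F   F
  1   T   F   F   T   F   F   F   F   F   F   F   F   F   F   F   F   F
  2   T   F   F   T   F   T   F   F   T   F   F   F   F   F   F   F   F
  3   T   F   F   T   F   T   F   T   T   F   T   F   T   F   F   T   F
  4   T   F   F   T   F   T   F   T   T   F   T   T   T   T   F   T   T
  5   T   F   T   T   F   T   F   T   T   T   T   T   T   T   T   T   T
  6   T   F   T   T   F   T   F   T   T   T   T   T   T   T   T   T   T

14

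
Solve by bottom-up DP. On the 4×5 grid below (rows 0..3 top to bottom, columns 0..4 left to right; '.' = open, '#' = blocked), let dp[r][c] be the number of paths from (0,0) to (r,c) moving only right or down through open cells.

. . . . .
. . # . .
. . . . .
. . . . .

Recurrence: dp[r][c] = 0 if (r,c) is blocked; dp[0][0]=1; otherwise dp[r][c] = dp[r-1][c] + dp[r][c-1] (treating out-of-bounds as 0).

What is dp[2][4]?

6

r\c   0   1   2   3   4
  0   1   1   1   1   1
  1   1   2   0   1   2
  2   1   3   3   4   6
  3   1   4   7  11  17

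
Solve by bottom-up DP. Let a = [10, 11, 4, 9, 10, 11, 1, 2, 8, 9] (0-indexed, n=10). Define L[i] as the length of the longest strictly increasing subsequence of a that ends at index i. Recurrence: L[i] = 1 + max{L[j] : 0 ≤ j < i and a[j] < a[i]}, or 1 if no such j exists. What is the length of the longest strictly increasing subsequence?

4

   i    0    1    2    3    4    5    6    7    8    9
a[i]   10   11    4    9   10   11    1    2    8    9
L[i]    1    2    1    2    3    4    1    2    3    4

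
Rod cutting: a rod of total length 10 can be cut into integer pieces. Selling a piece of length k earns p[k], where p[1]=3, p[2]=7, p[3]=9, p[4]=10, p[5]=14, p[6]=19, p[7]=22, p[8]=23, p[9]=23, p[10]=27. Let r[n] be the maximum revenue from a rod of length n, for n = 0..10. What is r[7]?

24

   n    0    1    2    3    4    5    6    7    8    9   10
r[n]    0    3    7   10   14   17   21   24   28   31   35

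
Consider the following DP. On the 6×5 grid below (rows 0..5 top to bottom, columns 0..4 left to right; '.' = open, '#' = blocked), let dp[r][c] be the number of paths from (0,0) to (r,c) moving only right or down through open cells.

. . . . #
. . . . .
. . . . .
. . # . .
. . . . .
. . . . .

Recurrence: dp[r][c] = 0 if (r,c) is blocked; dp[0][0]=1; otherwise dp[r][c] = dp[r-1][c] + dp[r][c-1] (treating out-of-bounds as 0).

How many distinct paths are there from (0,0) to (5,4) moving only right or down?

r\c   0   1   2   3   4
  0   1   1   1   1   0
  1   1   2   3   4   4
  2   1   3   6  10  14
  3   1   4   0  10  24
  4   1   5   5  15  39
  5   1   6  11  26  65

65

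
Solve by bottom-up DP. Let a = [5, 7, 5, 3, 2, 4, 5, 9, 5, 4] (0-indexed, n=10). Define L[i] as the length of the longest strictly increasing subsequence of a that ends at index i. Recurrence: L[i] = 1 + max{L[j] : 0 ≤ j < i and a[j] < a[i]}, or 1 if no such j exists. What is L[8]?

   i    0    1    2    3    4    5    6    7    8    9
a[i]    5    7    5    3    2    4    5    9    5    4
L[i]    1    2    1    1    1    2    3    4    3    2

3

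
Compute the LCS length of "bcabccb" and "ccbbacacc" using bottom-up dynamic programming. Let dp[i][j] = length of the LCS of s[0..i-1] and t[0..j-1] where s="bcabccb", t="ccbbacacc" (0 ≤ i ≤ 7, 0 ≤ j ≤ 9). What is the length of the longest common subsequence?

5

   ''  c  c  b  b  a  c  a  c  c
''  0  0  0  0  0  0  0  0  0  0
 b  0  0  0  1  1  1  1  1  1  1
 c  0  1  1  1  1  1  2  2  2  2
 a  0  1  1  1  1  2  2  3  3  3
 b  0  1  1  2  2  2  2  3  3  3
 c  0  1  2  2  2  2  3  3  4  4
 c  0  1  2  2  2  2  3  3  4  5
 b  0  1  2  3  3  3  3  3  4  5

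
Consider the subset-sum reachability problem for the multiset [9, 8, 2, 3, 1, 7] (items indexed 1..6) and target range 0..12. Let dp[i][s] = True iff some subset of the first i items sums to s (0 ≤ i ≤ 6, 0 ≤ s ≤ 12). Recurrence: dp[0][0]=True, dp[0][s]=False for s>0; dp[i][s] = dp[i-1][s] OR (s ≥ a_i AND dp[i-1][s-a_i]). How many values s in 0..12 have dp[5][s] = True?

i\s   0   1   2   3   4   5   6   7   8   9  10  11  12
  0   T   F   F   F   F   F   F   F   F   F   F   F   F
  1   T   F   F   F   F   F   F   F   F   T   F   F   F
  2   T   F   F   F   F   F   F   F   T   T   F   F   F
  3   T   F   T   F   F   F   F   F   T   T   T   T   F
  4   T   F   T   T   F   T   F   F   T   T   T   T   T
  5   T   T   T   T   T   T   T   F   T   T   T   T   T
  6   T   T   T   T   T   T   T   T   T   T   T   T   T

12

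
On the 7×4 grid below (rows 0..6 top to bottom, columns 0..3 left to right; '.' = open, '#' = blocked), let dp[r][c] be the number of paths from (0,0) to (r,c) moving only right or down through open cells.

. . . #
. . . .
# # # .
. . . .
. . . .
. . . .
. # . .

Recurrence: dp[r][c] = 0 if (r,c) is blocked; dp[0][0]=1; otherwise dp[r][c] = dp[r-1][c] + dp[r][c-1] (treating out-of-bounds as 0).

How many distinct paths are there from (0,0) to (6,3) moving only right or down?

r\c   0   1   2   3
  0   1   1   1   0
  1   1   2   3   3
  2   0   0   0   3
  3   0   0   0   3
  4   0   0   0   3
  5   0   0   0   3
  6   0   0   0   3

3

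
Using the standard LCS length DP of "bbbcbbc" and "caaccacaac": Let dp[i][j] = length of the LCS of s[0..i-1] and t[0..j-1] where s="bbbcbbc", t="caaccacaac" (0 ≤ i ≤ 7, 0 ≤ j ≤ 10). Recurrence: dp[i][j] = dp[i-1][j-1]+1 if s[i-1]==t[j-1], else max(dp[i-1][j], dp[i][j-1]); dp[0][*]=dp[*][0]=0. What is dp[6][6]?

1

   ''  c  a  a  c  c  a  c  a  a  c
''  0  0  0  0  0  0  0  0  0  0  0
 b  0  0  0  0  0  0  0  0  0  0  0
 b  0  0  0  0  0  0  0  0  0  0  0
 b  0  0  0  0  0  0  0  0  0  0  0
 c  0  1  1  1  1  1  1  1  1  1  1
 b  0  1  1  1  1  1  1  1  1  1  1
 b  0  1  1  1  1  1  1  1  1  1  1
 c  0  1  1  1  2  2  2  2  2  2  2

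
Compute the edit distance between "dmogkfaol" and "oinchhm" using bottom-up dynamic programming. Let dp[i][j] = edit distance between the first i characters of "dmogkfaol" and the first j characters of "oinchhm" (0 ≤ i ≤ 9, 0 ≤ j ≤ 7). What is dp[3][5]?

5

   ''  o  i  n  c  h  h  m
''  0  1  2  3  4  5  6  7
 d  1  1  2  3  4  5  6  7
 m  2  2  2  3  4  5  6  6
 o  3  2  3  3  4  5  6  7
 g  4  3  3  4  4  5  6  7
 k  5  4  4  4  5  5  6  7
 f  6  5  5  5  5  6  6  7
 a  7  6  6  6  6  6  7  7
 o  8  7  7  7  7  7  7  8
 l  9  8  8  8  8  8  8  8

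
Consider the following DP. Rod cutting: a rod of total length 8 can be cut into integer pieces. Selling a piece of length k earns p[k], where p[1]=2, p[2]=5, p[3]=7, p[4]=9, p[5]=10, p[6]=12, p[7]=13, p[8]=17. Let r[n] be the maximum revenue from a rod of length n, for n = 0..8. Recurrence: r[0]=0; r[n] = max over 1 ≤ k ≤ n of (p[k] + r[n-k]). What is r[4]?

   n    0    1    2    3    4    5    6    7    8
r[n]    0    2    5    7   10   12   15   17   20

10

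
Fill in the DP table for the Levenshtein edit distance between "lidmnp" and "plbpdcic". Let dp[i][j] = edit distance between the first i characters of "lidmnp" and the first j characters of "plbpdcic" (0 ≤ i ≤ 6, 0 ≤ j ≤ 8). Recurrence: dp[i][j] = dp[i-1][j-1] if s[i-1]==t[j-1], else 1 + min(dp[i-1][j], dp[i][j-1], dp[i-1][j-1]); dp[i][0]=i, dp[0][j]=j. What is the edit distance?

   ''  p  l  b  p  d  c  i  c
''  0  1  2  3  4  5  6  7  8
 l  1  1  1  2  3  4  5  6  7
 i  2  2  2  2  3  4  5  5  6
 d  3  3  3  3  3  3  4  5  6
 m  4  4  4  4  4  4  4  5  6
 n  5  5  5  5  5  5  5  5  6
 p  6  5  6  6  5  6  6  6  6

6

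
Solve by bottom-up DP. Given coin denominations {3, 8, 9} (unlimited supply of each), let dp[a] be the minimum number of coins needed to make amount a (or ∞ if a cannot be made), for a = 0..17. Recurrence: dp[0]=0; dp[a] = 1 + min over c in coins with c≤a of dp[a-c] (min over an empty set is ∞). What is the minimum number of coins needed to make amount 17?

 a  0  1  2  3  4  5  6  7  8  9 10 11 12 13 14 15 16 17
dp  0  -  -  1  -  -  2  -  1  1  -  2  2  -  3  3  2  2
(- denotes ∞ / unreachable)

2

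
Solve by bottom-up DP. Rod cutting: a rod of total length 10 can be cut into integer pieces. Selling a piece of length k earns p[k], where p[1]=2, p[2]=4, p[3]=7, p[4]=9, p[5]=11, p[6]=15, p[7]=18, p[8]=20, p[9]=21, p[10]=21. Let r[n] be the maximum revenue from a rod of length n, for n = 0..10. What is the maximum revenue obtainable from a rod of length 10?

   n    0    1    2    3    4    5    6    7    8    9   10
r[n]    0    2    4    7    9   11   15   18   20   22   25

25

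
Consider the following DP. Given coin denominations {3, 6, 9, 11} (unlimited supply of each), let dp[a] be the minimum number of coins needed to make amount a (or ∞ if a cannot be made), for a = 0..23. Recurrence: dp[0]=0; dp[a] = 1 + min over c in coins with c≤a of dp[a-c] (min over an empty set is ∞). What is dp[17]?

2

 a  0  1  2  3  4  5  6  7  8  9 10 11 12 13 14 15 16 17 18 19 20 21 22 23
dp  0  -  -  1  -  -  1  -  -  1  -  1  2  -  2  2  -  2  2  -  2  3  2  3
(- denotes ∞ / unreachable)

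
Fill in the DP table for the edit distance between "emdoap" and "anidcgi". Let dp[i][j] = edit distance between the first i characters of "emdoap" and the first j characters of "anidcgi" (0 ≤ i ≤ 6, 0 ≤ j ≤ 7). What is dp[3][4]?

   ''  a  n  i  d  c  g  i
''  0  1  2  3  4  5  6  7
 e  1  1  2  3  4  5  6  7
 m  2  2  2  3  4  5  6  7
 d  3  3  3  3  3  4  5  6
 o  4  4  4  4  4  4  5  6
 a  5  4  5  5  5  5  5  6
 p  6  5  5  6  6  6  6  6

3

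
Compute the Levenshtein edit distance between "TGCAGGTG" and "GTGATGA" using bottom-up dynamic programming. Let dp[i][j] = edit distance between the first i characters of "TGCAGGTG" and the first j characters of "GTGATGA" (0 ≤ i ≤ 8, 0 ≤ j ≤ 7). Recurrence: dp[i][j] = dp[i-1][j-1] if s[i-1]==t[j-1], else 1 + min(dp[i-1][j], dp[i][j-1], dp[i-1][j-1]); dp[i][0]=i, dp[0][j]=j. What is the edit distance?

5

   ''  G  T  G  A  T  G  A
''  0  1  2  3  4  5  6  7
 T  1  1  1  2  3  4  5  6
 G  2  1  2  1  2  3  4  5
 C  3  2  2  2  2  3  4  5
 A  4  3  3  3  2  3  4  4
 G  5  4  4  3  3  3  3  4
 G  6  5  5  4  4  4  3  4
 T  7  6  5  5  5  4  4  4
 G  8  7  6  5  6  5  4  5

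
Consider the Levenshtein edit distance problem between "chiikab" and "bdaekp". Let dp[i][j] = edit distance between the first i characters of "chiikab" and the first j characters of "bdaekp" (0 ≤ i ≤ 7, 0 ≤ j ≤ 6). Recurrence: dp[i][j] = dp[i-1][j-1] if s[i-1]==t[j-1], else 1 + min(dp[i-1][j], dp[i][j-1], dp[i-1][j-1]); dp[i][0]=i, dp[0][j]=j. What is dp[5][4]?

   ''  b  d  a  e  k  p
''  0  1  2  3  4  5  6
 c  1  1  2  3  4  5  6
 h  2  2  2  3  4  5  6
 i  3  3  3  3  4  5  6
 i  4  4  4  4  4  5  6
 k  5  5  5  5  5  4  5
 a  6  6  6  5  6  5  5
 b  7  6  7  6  6  6  6

5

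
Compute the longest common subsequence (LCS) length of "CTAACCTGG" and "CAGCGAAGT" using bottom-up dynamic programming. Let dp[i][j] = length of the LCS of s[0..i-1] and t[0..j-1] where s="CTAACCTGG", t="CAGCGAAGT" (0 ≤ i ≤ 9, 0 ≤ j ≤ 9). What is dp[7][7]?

   ''  C  A  G  C  G  A  A  G  T
''  0  0  0  0  0  0  0  0  0  0
 C  0  1  1  1  1  1  1  1  1  1
 T  0  1  1  1  1  1  1  1  1  2
 A  0  1  2  2  2  2  2  2  2  2
 A  0  1  2  2  2  2  3  3  3  3
 C  0  1  2  2  3  3  3  3  3  3
 C  0  1  2  2  3  3  3  3  3  3
 T  0  1  2  2  3  3  3  3  3  4
 G  0  1  2  3  3  4  4  4  4  4
 G  0  1  2  3  3  4  4  4  5  5

3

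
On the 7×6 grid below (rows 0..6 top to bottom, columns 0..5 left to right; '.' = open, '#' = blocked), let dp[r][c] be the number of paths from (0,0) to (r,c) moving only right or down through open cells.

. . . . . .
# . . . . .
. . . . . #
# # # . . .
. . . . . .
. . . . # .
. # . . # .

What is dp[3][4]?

r\c   0   1   2   3   4   5
  0   1   1   1   1   1   1
  1   0   1   2   3   4   5
  2   0   1   3   6  10   0
  3   0   0   0   6  16  16
  4   0   0   0   6  22  38
  5   0   0   0   6   0  38
  6   0   0   0   6   0  38

16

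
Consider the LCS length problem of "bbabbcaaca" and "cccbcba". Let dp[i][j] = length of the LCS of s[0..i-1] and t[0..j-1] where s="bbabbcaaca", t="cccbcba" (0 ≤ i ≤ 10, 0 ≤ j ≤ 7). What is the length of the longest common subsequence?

3

   ''  c  c  c  b  c  b  a
''  0  0  0  0  0  0  0  0
 b  0  0  0  0  1  1  1  1
 b  0  0  0  0  1  1  2  2
 a  0  0  0  0  1  1  2  3
 b  0  0  0  0  1  1  2  3
 b  0  0  0  0  1  1  2  3
 c  0  1  1  1  1  2  2  3
 a  0  1  1  1  1  2  2  3
 a  0  1  1  1  1  2  2  3
 c  0  1  2  2  2  2  2  3
 a  0  1  2  2  2  2  2  3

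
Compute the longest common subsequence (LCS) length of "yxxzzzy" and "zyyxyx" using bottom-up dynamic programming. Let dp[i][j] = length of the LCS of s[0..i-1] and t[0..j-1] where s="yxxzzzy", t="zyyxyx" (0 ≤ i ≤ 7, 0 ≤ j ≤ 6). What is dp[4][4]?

   ''  z  y  y  x  y  x
''  0  0  0  0  0  0  0
 y  0  0  1  1  1  1  1
 x  0  0  1  1  2  2  2
 x  0  0  1  1  2  2  3
 z  0  1  1  1  2  2  3
 z  0  1  1  1  2  2  3
 z  0  1  1  1  2  2  3
 y  0  1  2  2  2  3  3

2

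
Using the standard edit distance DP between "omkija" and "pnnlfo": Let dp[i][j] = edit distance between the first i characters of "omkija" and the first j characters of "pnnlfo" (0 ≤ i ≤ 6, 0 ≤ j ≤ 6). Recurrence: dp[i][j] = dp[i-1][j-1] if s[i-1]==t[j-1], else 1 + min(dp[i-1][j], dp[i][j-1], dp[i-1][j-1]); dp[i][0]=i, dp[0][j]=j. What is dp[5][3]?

   ''  p  n  n  l  f  o
''  0  1  2  3  4  5  6
 o  1  1  2  3  4  5  5
 m  2  2  2  3  4  5  6
 k  3  3  3  3  4  5  6
 i  4  4  4  4  4  5  6
 j  5  5  5  5  5  5  6
 a  6  6  6  6  6  6  6

5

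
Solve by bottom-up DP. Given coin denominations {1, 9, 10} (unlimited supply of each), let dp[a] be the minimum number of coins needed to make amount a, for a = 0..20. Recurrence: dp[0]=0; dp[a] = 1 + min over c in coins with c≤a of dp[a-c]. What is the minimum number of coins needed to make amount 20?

 a  0  1  2  3  4  5  6  7  8  9 10 11 12 13 14 15 16 17 18 19 20
dp  0  1  2  3  4  5  6  7  8  1  1  2  3  4  5  6  7  8  2  2  2

2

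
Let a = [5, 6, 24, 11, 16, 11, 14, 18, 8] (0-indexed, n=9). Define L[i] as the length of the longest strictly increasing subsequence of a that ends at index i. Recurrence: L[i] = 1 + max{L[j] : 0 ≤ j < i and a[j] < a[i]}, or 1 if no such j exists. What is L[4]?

   i    0    1    2    3    4    5    6    7    8
a[i]    5    6   24   11   16   11   14   18    8
L[i]    1    2    3    3    4    3    4    5    3

4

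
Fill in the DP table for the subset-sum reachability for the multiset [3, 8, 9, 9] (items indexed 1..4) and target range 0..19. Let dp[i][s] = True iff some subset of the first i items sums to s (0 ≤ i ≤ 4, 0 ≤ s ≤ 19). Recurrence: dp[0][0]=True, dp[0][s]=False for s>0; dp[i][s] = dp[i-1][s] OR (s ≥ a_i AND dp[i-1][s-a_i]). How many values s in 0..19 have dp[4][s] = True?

i\s   0   1   2   3   4   5   6   7   8   9  10  11  12  13  14  15  16  17  18  19
  0   T   F   F   F   F   F   F   F   F   F   F   F   F   F   F   F   F   F   F   F
  1   T   F   F   T   F   F   F   F   F   F   F   F   F   F   F   F   F   F   F   F
  2   T   F   F   T   F   F   F   F   T   F   F   T   F   F   F   F   F   F   F   F
  3   T   F   F   T   F   F   F   F   T   T   F   T   T   F   F   F   F   T   F   F
  4   T   F   F   T   F   F   F   F   T   T   F   T   T   F   F   F   F   T   T   F

8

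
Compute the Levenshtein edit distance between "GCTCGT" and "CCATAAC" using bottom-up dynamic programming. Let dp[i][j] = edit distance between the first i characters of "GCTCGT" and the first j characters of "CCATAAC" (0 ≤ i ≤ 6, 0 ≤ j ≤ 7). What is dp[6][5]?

4

   ''  C  C  A  T  A  A  C
''  0  1  2  3  4  5  6  7
 G  1  1  2  3  4  5  6  7
 C  2  1  1  2  3  4  5  6
 T  3  2  2  2  2  3  4  5
 C  4  3  2  3  3  3  4  4
 G  5  4  3  3  4  4  4  5
 T  6  5  4  4  3  4  5  5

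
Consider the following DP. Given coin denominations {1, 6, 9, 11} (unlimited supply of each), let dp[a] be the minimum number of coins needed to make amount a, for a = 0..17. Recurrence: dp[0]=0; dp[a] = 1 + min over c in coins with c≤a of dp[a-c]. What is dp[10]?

2

 a  0  1  2  3  4  5  6  7  8  9 10 11 12 13 14 15 16 17
dp  0  1  2  3  4  5  1  2  3  1  2  1  2  3  4  2  3  2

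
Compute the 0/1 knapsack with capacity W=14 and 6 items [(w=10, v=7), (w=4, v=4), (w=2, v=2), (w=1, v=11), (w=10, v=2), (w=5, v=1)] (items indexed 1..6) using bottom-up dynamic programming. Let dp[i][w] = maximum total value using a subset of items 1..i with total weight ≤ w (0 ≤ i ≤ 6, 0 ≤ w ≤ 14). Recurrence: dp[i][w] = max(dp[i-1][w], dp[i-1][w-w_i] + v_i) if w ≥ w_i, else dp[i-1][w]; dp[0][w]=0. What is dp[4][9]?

i\w   0   1   2   3   4   5   6   7   8   9  10  11  12  13  14
  0   0   0   0   0   0   0   0   0   0   0   0   0   0   0   0
  1   0   0   0   0   0   0   0   0   0   0   7   7   7   7   7
  2   0   0   0   0   4   4   4   4   4   4   7   7   7   7  11
  3   0   0   2   2   4   4   6   6   6   6   7   7   9   9  11
  4   0  11  11  13  13  15  15  17  17  17  17  18  18  20  20
  5   0  11  11  13  13  15  15  17  17  17  17  18  18  20  20
  6   0  11  11  13  13  15  15  17  17  17  17  18  18  20  20

17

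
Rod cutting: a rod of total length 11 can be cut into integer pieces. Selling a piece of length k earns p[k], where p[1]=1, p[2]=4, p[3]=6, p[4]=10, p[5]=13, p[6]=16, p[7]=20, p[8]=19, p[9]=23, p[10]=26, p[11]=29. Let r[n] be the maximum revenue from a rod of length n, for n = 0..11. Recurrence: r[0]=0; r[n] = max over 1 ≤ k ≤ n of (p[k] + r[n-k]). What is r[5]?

13

   n    0    1    2    3    4    5    6    7    8    9   10   11
r[n]    0    1    4    6   10   13   16   20   21   24   26   30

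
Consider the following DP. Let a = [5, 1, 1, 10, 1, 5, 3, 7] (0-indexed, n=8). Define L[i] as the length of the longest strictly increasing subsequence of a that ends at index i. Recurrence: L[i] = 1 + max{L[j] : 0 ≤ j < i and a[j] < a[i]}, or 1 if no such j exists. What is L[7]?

3

   i    0    1    2    3    4    5    6    7
a[i]    5    1    1   10    1    5    3    7
L[i]    1    1    1    2    1    2    2    3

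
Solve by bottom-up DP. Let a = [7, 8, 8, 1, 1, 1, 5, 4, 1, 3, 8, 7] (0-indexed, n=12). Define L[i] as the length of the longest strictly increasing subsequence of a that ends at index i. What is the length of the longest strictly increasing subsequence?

   i    0    1    2    3    4    5    6    7    8    9   10   11
a[i]    7    8    8    1    1    1    5    4    1    3    8    7
L[i]    1    2    2    1    1    1    2    2    1    2    3    3

3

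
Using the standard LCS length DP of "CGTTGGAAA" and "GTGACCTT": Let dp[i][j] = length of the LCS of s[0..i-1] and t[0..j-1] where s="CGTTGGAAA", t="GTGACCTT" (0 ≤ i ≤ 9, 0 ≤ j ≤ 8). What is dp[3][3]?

2

   ''  G  T  G  A  C  C  T  T
''  0  0  0  0  0  0  0  0  0
 C  0  0  0  0  0  1  1  1  1
 G  0  1  1  1  1  1  1  1  1
 T  0  1  2  2  2  2  2  2  2
 T  0  1  2  2  2  2  2  3  3
 G  0  1  2  3  3  3  3  3  3
 G  0  1  2  3  3  3  3  3  3
 A  0  1  2  3  4  4  4  4  4
 A  0  1  2  3  4  4  4  4  4
 A  0  1  2  3  4  4  4  4  4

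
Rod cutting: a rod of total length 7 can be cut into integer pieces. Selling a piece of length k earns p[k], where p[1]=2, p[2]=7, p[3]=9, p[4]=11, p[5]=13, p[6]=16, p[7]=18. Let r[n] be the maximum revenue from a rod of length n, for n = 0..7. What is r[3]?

   n    0    1    2    3    4    5    6    7
r[n]    0    2    7    9   14   16   21   23

9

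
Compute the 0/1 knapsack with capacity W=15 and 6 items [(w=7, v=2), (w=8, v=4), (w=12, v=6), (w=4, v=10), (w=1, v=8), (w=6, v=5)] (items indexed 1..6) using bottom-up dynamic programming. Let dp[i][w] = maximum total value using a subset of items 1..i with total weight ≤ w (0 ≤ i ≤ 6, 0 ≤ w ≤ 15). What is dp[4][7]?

10

i\w   0   1   2   3   4   5   6   7   8   9  10  11  12  13  14  15
  0   0   0   0   0   0   0   0   0   0   0   0   0   0   0   0   0
  1   0   0   0   0   0   0   0   2   2   2   2   2   2   2   2   2
  2   0   0   0   0   0   0   0   2   4   4   4   4   4   4   4   6
  3   0   0   0   0   0   0   0   2   4   4   4   4   6   6   6   6
  4   0   0   0   0  10  10  10  10  10  10  10  12  14  14  14  14
  5   0   8   8   8  10  18  18  18  18  18  18  18  20  22  22  22
  6   0   8   8   8  10  18  18  18  18  18  18  23  23  23  23  23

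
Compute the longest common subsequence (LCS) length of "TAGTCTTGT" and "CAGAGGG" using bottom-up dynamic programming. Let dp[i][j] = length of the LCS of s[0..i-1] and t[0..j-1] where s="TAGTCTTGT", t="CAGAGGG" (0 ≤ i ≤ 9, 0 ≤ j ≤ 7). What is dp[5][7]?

2

   ''  C  A  G  A  G  G  G
''  0  0  0  0  0  0  0  0
 T  0  0  0  0  0  0  0  0
 A  0  0  1  1  1  1  1  1
 G  0  0  1  2  2  2  2  2
 T  0  0  1  2  2  2  2  2
 C  0  1  1  2  2  2  2  2
 T  0  1  1  2  2  2  2  2
 T  0  1  1  2  2  2  2  2
 G  0  1  1  2  2  3  3  3
 T  0  1  1  2  2  3  3  3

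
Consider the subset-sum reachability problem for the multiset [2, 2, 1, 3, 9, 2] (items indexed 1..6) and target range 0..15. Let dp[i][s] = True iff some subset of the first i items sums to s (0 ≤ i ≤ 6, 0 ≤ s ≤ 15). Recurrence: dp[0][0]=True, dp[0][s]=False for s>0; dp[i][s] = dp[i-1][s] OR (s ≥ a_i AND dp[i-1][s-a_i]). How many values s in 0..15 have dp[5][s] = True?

i\s   0   1   2   3   4   5   6   7   8   9  10  11  12  13  14  15
  0   T   F   F   F   F   F   F   F   F   F   F   F   F   F   F   F
  1   T   F   T   F   F   F   F   F   F   F   F   F   F   F   F   F
  2   T   F   T   F   T   F   F   F   F   F   F   F   F   F   F   F
  3   T   T   T   T   T   T   F   F   F   F   F   F   F   F   F   F
  4   T   T   T   T   T   T   T   T   T   F   F   F   F   F   F   F
  5   T   T   T   T   T   T   T   T   T   T   T   T   T   T   T   T
  6   T   T   T   T   T   T   T   T   T   T   T   T   T   T   T   T

16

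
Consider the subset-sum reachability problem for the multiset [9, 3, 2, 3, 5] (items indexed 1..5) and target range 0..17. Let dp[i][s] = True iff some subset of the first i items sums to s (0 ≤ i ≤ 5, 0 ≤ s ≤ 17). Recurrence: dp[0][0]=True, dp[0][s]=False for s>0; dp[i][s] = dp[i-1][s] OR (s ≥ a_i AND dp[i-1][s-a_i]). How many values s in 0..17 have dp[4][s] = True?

12

i\s   0   1   2   3   4   5   6   7   8   9  10  11  12  13  14  15  16  17
  0   T   F   F   F   F   F   F   F   F   F   F   F   F   F   F   F   F   F
  1   T   F   F   F   F   F   F   F   F   T   F   F   F   F   F   F   F   F
  2   T   F   F   T   F   F   F   F   F   T   F   F   T   F   F   F   F   F
  3   T   F   T   T   F   T   F   F   F   T   F   T   T   F   T   F   F   F
  4   T   F   T   T   F   T   T   F   T   T   F   T   T   F   T   T   F   T
  5   T   F   T   T   F   T   T   T   T   T   T   T   T   T   T   T   T   T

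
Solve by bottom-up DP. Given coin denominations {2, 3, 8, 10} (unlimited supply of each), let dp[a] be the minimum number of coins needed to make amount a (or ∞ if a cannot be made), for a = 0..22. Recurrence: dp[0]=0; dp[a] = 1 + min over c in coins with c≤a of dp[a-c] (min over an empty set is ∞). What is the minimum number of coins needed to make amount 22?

3

 a  0  1  2  3  4  5  6  7  8  9 10 11 12 13 14 15 16 17 18 19 20 21 22
dp  0  -  1  1  2  2  2  3  1  3  1  2  2  2  3  3  2  4  2  3  2  3  3
(- denotes ∞ / unreachable)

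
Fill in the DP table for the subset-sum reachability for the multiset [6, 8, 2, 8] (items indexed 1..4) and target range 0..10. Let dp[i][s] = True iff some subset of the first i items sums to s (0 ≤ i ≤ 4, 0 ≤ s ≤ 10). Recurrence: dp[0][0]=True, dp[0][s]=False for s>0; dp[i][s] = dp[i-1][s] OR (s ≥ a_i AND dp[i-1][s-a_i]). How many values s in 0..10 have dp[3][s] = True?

i\s   0   1   2   3   4   5   6   7   8   9  10
  0   T   F   F   F   F   F   F   F   F   F   F
  1   T   F   F   F   F   F   T   F   F   F   F
  2   T   F   F   F   F   F   T   F   T   F   F
  3   T   F   T   F   F   F   T   F   T   F   T
  4   T   F   T   F   F   F   T   F   T   F   T

5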